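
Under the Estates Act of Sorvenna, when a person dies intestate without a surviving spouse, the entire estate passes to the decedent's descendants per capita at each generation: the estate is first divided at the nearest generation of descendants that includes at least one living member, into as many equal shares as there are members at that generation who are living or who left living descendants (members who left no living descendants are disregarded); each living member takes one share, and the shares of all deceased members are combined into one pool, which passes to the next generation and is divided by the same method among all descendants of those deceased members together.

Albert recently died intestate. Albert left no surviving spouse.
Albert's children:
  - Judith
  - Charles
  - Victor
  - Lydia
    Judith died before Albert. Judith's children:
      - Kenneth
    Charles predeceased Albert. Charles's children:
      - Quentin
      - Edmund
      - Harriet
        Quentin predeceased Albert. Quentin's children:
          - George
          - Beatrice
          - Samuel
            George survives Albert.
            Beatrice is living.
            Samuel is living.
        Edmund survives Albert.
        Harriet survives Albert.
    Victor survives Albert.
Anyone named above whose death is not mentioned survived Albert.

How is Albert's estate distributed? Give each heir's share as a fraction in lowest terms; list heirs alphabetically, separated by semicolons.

Beatrice 1/24; Edmund 1/8; George 1/24; Harriet 1/8; Kenneth 1/8; Lydia 1/4; Samuel 1/24; Victor 1/4

There is no surviving spouse, so the entire estate passes to Albert's descendants per capita at each generation.
At generation 1 (Judith, Charles, Victor, Lydia) there are 4 shares of (1)/4 = 1/4 each.
Living: Victor and Lydia — each takes 1/4.
Deceased: Judith and Charles. Their combined 1/2 is pooled and carried to generation 2.
At generation 2 (Kenneth, Quentin, Edmund, Harriet) there are 4 shares of (1/2)/4 = 1/8 each.
Living: Kenneth, Edmund, and Harriet — each takes 1/8.
Deceased: Quentin. That 1/8 share is carried to generation 3.
At generation 3 (George, Beatrice, Samuel) there are 3 shares of (1/8)/3 = 1/24 each.
Living: George, Beatrice, and Samuel — each takes 1/24.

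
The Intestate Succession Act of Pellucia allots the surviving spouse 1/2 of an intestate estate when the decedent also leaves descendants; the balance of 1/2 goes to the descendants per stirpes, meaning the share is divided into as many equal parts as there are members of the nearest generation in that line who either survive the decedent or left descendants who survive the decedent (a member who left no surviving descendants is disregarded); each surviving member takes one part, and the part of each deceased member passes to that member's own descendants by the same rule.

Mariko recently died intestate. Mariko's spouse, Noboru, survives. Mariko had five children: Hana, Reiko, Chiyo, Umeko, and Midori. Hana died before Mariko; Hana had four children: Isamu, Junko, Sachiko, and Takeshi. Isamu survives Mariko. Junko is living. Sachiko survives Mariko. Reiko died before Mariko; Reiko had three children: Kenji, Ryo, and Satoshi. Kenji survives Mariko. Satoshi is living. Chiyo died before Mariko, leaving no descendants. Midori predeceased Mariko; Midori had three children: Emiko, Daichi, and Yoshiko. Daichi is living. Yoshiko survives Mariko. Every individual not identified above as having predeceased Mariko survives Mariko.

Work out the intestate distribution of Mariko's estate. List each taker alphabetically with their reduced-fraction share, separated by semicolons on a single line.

Noboru, as surviving spouse, takes 1/2.
The remaining 1/2 passes to Mariko's descendants per stirpes.
Chiyo left no surviving issue, so that branch lapses and is disregarded.
The 1/2 is divided into 4 equal shares of 1/8 among Hana, Reiko, Umeko, Midori.
Hana predeceased; the 1/8 allotted to Hana's branch passes to Hana's issue by representation.
The 1/8 is divided into 4 equal shares of 1/32 among Isamu, Junko, Sachiko, Takeshi.
Isamu is living and takes 1/32.
Junko is living and takes 1/32.
Sachiko is living and takes 1/32.
Takeshi is living and takes 1/32.
Reiko predeceased; the 1/8 allotted to Reiko's branch passes to Reiko's issue by representation.
The 1/8 is divided into 3 equal shares of 1/24 among Kenji, Ryo, Satoshi.
Kenji is living and takes 1/24.
Ryo is living and takes 1/24.
Satoshi is living and takes 1/24.
Umeko is living and takes 1/8.
Midori predeceased; the 1/8 allotted to Midori's branch passes to Midori's issue by representation.
The 1/8 is divided into 3 equal shares of 1/24 among Emiko, Daichi, Yoshiko.
Emiko is living and takes 1/24.
Daichi is living and takes 1/24.
Yoshiko is living and takes 1/24.

Daichi 1/24; Emiko 1/24; Isamu 1/32; Junko 1/32; Kenji 1/24; Noboru 1/2; Ryo 1/24; Sachiko 1/32; Satoshi 1/24; Takeshi 1/32; Umeko 1/8; Yoshiko 1/24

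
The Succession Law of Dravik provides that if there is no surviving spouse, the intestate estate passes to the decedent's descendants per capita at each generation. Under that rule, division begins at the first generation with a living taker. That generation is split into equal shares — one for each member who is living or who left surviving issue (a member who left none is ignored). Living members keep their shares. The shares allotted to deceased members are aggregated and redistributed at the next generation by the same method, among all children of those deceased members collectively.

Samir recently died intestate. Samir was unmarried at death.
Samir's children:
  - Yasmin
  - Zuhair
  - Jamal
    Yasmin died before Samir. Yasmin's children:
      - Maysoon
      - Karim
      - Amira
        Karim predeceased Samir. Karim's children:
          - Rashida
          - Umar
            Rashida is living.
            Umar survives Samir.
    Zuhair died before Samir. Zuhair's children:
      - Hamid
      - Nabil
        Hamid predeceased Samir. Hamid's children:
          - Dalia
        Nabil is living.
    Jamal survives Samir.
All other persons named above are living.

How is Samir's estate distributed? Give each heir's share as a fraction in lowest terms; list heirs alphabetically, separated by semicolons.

Amira 2/15; Dalia 4/45; Jamal 1/3; Maysoon 2/15; Nabil 2/15; Rashida 4/45; Umar 4/45

There is no surviving spouse, so the entire estate passes to Samir's descendants per capita at each generation.
At generation 1 (Yasmin, Zuhair, Jamal) there are 3 shares of (1)/3 = 1/3 each.
Living: Jamal — each takes 1/3.
Deceased: Yasmin and Zuhair. Their combined 2/3 is pooled and carried to generation 2.
At generation 2 (Maysoon, Karim, Amira, Hamid, Nabil) there are 5 shares of (2/3)/5 = 2/15 each.
Living: Maysoon, Amira, and Nabil — each takes 2/15.
Deceased: Karim and Hamid. Their combined 4/15 is pooled and carried to generation 3.
At generation 3 (Rashida, Umar, Dalia) there are 3 shares of (4/15)/3 = 4/45 each.
Living: Rashida, Umar, and Dalia — each takes 4/45.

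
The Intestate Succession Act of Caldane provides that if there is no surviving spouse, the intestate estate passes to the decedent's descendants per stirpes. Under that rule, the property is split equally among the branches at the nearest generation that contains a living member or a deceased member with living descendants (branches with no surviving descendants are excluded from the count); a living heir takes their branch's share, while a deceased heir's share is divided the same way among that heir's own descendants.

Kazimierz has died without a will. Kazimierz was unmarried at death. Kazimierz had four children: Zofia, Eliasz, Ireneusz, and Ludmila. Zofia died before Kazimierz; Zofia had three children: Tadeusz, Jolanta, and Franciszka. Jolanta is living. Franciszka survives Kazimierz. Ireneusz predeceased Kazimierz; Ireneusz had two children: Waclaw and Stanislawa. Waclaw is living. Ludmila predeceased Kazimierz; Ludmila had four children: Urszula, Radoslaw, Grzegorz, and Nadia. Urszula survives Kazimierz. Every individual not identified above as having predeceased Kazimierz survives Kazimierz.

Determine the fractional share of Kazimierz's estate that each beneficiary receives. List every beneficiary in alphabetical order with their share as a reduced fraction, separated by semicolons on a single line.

There is no surviving spouse, so the entire estate passes to Kazimierz's descendants per stirpes.
The estate is divided into 4 equal shares of 1/4 among Zofia, Eliasz, Ireneusz, Ludmila.
Zofia predeceased; the 1/4 allotted to Zofia's branch passes to Zofia's issue by representation.
The 1/4 is divided into 3 equal shares of 1/12 among Tadeusz, Jolanta, Franciszka.
Tadeusz is living and takes 1/12.
Jolanta is living and takes 1/12.
Franciszka is living and takes 1/12.
Eliasz is living and takes 1/4.
Ireneusz predeceased; the 1/4 allotted to Ireneusz's branch passes to Ireneusz's issue by representation.
The 1/4 is divided into 2 equal shares of 1/8 among Waclaw, Stanislawa.
Waclaw is living and takes 1/8.
Stanislawa is living and takes 1/8.
Ludmila predeceased; the 1/4 allotted to Ludmila's branch passes to Ludmila's issue by representation.
The 1/4 is divided into 4 equal shares of 1/16 among Urszula, Radoslaw, Grzegorz, Nadia.
Urszula is living and takes 1/16.
Radoslaw is living and takes 1/16.
Grzegorz is living and takes 1/16.
Nadia is living and takes 1/16.

Eliasz 1/4; Franciszka 1/12; Grzegorz 1/16; Jolanta 1/12; Nadia 1/16; Radoslaw 1/16; Stanislawa 1/8; Tadeusz 1/12; Urszula 1/16; Waclaw 1/8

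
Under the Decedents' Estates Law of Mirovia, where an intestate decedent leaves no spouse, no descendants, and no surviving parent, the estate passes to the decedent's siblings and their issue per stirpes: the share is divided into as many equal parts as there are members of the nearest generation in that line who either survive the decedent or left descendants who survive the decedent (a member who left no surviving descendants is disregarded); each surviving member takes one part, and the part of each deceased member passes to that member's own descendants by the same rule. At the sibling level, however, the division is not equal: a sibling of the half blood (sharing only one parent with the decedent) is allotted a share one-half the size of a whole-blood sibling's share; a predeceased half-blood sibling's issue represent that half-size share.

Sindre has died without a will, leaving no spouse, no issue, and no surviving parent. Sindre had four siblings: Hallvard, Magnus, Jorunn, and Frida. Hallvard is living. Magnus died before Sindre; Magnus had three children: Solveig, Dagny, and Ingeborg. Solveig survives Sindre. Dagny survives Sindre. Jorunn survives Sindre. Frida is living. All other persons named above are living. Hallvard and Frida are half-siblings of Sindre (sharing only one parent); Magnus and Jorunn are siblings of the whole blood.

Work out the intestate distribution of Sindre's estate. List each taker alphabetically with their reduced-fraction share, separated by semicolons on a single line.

Dagny 1/9; Frida 1/6; Hallvard 1/6; Ingeborg 1/9; Jorunn 1/3; Solveig 1/9

No spouse, descendants, or parent survives, so the estate passes to Sindre's siblings per stirpes.
Half-blood siblings count for one-half the weight of whole-blood siblings at the initial division.
Dividing 1 in proportion to weights (total weight 3): Hallvard (weight 1/2) → 1/6; Magnus (weight 1) → 1/3; Jorunn (weight 1) → 1/3; Frida (weight 1/2) → 1/6.
Hallvard is living and takes 1/6.
Magnus predeceased; the 1/3 allotted to Magnus's branch passes to Magnus's issue by representation.
The 1/3 is divided into 3 equal shares of 1/9 among Solveig, Dagny, Ingeborg.
Solveig is living and takes 1/9.
Dagny is living and takes 1/9.
Ingeborg is living and takes 1/9.
Jorunn is living and takes 1/3.
Frida is living and takes 1/6.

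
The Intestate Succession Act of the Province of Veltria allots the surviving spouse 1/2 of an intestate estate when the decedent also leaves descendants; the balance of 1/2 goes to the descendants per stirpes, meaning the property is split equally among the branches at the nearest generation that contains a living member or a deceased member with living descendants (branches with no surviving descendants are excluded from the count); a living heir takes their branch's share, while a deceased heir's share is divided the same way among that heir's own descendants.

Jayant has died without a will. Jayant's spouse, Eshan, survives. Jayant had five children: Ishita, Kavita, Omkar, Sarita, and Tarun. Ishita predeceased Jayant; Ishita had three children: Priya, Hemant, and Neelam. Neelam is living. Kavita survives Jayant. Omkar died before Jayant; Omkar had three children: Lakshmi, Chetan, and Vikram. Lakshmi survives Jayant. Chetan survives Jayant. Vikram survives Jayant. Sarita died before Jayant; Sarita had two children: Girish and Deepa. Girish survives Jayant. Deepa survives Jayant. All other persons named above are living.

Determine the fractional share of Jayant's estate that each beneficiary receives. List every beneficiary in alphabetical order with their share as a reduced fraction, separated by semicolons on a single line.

Chetan 1/30; Deepa 1/20; Eshan 1/2; Girish 1/20; Hemant 1/30; Kavita 1/10; Lakshmi 1/30; Neelam 1/30; Priya 1/30; Tarun 1/10; Vikram 1/30

Eshan, as surviving spouse, takes 1/2.
The remaining 1/2 passes to Jayant's descendants per stirpes.
The 1/2 is divided into 5 equal shares of 1/10 among Ishita, Kavita, Omkar, Sarita, Tarun.
Ishita predeceased; the 1/10 allotted to Ishita's branch passes to Ishita's issue by representation.
The 1/10 is divided into 3 equal shares of 1/30 among Priya, Hemant, Neelam.
Priya is living and takes 1/30.
Hemant is living and takes 1/30.
Neelam is living and takes 1/30.
Kavita is living and takes 1/10.
Omkar predeceased; the 1/10 allotted to Omkar's branch passes to Omkar's issue by representation.
The 1/10 is divided into 3 equal shares of 1/30 among Lakshmi, Chetan, Vikram.
Lakshmi is living and takes 1/30.
Chetan is living and takes 1/30.
Vikram is living and takes 1/30.
Sarita predeceased; the 1/10 allotted to Sarita's branch passes to Sarita's issue by representation.
The 1/10 is divided into 2 equal shares of 1/20 among Girish, Deepa.
Girish is living and takes 1/20.
Deepa is living and takes 1/20.
Tarun is living and takes 1/10.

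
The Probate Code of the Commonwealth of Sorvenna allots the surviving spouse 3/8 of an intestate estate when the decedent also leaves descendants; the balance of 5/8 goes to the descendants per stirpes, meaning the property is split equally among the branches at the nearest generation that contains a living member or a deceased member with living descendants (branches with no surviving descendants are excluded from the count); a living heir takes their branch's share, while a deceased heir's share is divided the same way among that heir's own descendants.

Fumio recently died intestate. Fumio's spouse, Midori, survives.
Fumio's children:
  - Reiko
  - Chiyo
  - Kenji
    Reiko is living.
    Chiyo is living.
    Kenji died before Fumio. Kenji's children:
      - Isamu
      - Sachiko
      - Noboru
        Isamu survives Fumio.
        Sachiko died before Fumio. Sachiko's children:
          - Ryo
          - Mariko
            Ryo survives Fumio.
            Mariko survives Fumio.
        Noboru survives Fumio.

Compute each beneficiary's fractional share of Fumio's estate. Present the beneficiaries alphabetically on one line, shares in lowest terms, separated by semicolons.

Midori, as surviving spouse, takes 3/8.
The remaining 5/8 passes to Fumio's descendants per stirpes.
The 5/8 is divided into 3 equal shares of 5/24 among Reiko, Chiyo, Kenji.
Reiko is living and takes 5/24.
Chiyo is living and takes 5/24.
Kenji predeceased; the 5/24 allotted to Kenji's branch passes to Kenji's issue by representation.
The 5/24 is divided into 3 equal shares of 5/72 among Isamu, Sachiko, Noboru.
Isamu is living and takes 5/72.
Sachiko predeceased; the 5/72 allotted to Sachiko's branch passes to Sachiko's issue by representation.
The 5/72 is divided into 2 equal shares of 5/144 among Ryo, Mariko.
Ryo is living and takes 5/144.
Mariko is living and takes 5/144.
Noboru is living and takes 5/72.

Chiyo 5/24; Isamu 5/72; Mariko 5/144; Midori 3/8; Noboru 5/72; Reiko 5/24; Ryo 5/144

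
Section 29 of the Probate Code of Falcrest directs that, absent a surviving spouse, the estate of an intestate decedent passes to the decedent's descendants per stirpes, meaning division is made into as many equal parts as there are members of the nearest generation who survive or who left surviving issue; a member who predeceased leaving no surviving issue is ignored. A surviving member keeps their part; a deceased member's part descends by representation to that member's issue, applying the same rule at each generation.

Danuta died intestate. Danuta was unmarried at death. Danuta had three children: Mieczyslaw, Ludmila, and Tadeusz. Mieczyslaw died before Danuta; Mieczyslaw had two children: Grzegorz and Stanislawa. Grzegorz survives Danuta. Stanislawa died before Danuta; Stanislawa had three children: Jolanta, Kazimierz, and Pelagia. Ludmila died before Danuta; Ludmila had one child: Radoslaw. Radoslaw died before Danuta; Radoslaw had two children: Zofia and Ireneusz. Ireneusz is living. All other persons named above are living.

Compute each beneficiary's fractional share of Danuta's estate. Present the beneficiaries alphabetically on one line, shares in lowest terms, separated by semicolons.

Grzegorz 1/6; Ireneusz 1/6; Jolanta 1/18; Kazimierz 1/18; Pelagia 1/18; Tadeusz 1/3; Zofia 1/6

There is no surviving spouse, so the entire estate passes to Danuta's descendants per stirpes.
The estate is divided into 3 equal shares of 1/3 among Mieczyslaw, Ludmila, Tadeusz.
Mieczyslaw predeceased; the 1/3 allotted to Mieczyslaw's branch passes to Mieczyslaw's issue by representation.
The 1/3 is divided into 2 equal shares of 1/6 among Grzegorz, Stanislawa.
Grzegorz is living and takes 1/6.
Stanislawa predeceased; the 1/6 allotted to Stanislawa's branch passes to Stanislawa's issue by representation.
The 1/6 is divided into 3 equal shares of 1/18 among Jolanta, Kazimierz, Pelagia.
Jolanta is living and takes 1/18.
Kazimierz is living and takes 1/18.
Pelagia is living and takes 1/18.
Ludmila predeceased; the 1/3 allotted to Ludmila's branch passes to Ludmila's issue by representation.
Radoslaw's line is the sole branch at this level, so the full 1/3 passes to Radoslaw's issue by representation.
The 1/3 is divided into 2 equal shares of 1/6 among Zofia, Ireneusz.
Zofia is living and takes 1/6.
Ireneusz is living and takes 1/6.
Tadeusz is living and takes 1/3.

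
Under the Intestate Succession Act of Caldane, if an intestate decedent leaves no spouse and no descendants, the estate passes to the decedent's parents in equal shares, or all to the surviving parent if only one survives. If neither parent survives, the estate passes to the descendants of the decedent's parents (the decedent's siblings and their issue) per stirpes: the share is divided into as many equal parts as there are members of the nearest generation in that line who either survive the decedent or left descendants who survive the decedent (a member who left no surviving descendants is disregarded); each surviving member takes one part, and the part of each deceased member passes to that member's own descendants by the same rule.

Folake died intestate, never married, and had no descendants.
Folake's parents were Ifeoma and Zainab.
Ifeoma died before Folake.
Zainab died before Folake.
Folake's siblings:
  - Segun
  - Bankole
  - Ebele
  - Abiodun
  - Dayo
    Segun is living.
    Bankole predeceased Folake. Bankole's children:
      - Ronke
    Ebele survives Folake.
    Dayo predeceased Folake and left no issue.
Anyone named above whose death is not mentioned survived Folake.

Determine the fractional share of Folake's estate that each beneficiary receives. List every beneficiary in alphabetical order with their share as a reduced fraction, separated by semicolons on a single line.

Abiodun 1/4; Ebele 1/4; Ronke 1/4; Segun 1/4

Neither parent survives and there are no descendants, so the estate passes to Folake's siblings and their issue per stirpes.
Dayo left no surviving issue, so that branch lapses and is disregarded.
The estate is divided into 4 equal shares of 1/4 among Segun, Bankole, Ebele, Abiodun.
Segun is living and takes 1/4.
Bankole predeceased; the 1/4 allotted to Bankole's branch passes to Bankole's issue by representation.
Ronke is the sole taker at this level and receives the full 1/4.
Ebele is living and takes 1/4.
Abiodun is living and takes 1/4.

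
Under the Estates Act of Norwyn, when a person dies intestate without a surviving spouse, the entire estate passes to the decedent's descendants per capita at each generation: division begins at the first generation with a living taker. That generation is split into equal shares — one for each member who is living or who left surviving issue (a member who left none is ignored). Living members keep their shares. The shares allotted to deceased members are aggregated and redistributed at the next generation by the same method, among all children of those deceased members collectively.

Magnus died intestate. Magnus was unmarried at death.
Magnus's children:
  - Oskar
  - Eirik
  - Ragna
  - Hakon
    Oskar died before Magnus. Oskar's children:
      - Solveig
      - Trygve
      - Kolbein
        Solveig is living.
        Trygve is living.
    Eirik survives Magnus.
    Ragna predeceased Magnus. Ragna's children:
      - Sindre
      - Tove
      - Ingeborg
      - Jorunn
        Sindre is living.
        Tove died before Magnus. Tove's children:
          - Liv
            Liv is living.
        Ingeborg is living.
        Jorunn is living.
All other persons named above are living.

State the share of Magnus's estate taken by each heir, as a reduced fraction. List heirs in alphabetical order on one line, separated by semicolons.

Eirik 1/4; Hakon 1/4; Ingeborg 1/14; Jorunn 1/14; Kolbein 1/14; Liv 1/14; Sindre 1/14; Solveig 1/14; Trygve 1/14

There is no surviving spouse, so the entire estate passes to Magnus's descendants per capita at each generation.
At generation 1 (Oskar, Eirik, Ragna, Hakon) there are 4 shares of (1)/4 = 1/4 each.
Living: Eirik and Hakon — each takes 1/4.
Deceased: Oskar and Ragna. Their combined 1/2 is pooled and carried to generation 2.
At generation 2 (Solveig, Trygve, Kolbein, Sindre, Tove, Ingeborg, Jorunn) there are 7 shares of (1/2)/7 = 1/14 each.
Living: Solveig, Trygve, Kolbein, Sindre, Ingeborg, and Jorunn — each takes 1/14.
Deceased: Tove. That 1/14 share is carried to generation 3.
At generation 3 (Liv) there are 1 shares of (1/14)/1 = 1/14 each.
Living: Liv — each takes 1/14.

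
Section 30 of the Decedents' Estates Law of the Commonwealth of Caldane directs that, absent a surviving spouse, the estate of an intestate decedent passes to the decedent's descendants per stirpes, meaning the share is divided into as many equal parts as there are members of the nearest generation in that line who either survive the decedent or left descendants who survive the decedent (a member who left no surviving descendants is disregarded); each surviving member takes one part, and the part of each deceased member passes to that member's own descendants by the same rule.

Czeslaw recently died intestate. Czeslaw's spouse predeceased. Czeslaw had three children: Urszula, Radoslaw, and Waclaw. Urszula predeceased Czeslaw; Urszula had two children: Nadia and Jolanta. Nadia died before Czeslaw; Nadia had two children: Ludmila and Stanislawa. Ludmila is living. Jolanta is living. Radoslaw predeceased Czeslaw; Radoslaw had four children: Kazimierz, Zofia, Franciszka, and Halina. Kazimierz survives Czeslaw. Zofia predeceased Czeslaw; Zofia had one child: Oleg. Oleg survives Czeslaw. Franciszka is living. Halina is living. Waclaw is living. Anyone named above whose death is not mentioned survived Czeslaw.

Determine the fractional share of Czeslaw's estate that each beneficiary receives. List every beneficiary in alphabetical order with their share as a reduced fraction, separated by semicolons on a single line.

There is no surviving spouse, so the entire estate passes to Czeslaw's descendants per stirpes.
The estate is divided into 3 equal shares of 1/3 among Urszula, Radoslaw, Waclaw.
Urszula predeceased; the 1/3 allotted to Urszula's branch passes to Urszula's issue by representation.
The 1/3 is divided into 2 equal shares of 1/6 among Nadia, Jolanta.
Nadia predeceased; the 1/6 allotted to Nadia's branch passes to Nadia's issue by representation.
The 1/6 is divided into 2 equal shares of 1/12 among Ludmila, Stanislawa.
Ludmila is living and takes 1/12.
Stanislawa is living and takes 1/12.
Jolanta is living and takes 1/6.
Radoslaw predeceased; the 1/3 allotted to Radoslaw's branch passes to Radoslaw's issue by representation.
The 1/3 is divided into 4 equal shares of 1/12 among Kazimierz, Zofia, Franciszka, Halina.
Kazimierz is living and takes 1/12.
Zofia predeceased; the 1/12 allotted to Zofia's branch passes to Zofia's issue by representation.
Oleg is the sole taker at this level and receives the full 1/12.
Franciszka is living and takes 1/12.
Halina is living and takes 1/12.
Waclaw is living and takes 1/3.

Franciszka 1/12; Halina 1/12; Jolanta 1/6; Kazimierz 1/12; Ludmila 1/12; Oleg 1/12; Stanislawa 1/12; Waclaw 1/3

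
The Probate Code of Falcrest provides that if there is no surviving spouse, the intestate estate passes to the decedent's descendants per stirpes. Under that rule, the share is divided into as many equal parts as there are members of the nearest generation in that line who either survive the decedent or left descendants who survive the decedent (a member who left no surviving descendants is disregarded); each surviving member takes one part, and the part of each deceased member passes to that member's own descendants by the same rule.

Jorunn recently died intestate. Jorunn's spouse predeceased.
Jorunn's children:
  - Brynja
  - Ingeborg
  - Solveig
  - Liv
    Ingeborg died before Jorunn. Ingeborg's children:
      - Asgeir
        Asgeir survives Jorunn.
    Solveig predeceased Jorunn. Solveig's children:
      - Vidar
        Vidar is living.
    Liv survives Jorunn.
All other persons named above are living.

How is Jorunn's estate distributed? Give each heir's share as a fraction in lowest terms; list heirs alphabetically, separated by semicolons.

Asgeir 1/4; Brynja 1/4; Liv 1/4; Vidar 1/4

There is no surviving spouse, so the entire estate passes to Jorunn's descendants per stirpes.
The estate is divided into 4 equal shares of 1/4 among Brynja, Ingeborg, Solveig, Liv.
Brynja is living and takes 1/4.
Ingeborg predeceased; the 1/4 allotted to Ingeborg's branch passes to Ingeborg's issue by representation.
Asgeir is the sole taker at this level and receives the full 1/4.
Solveig predeceased; the 1/4 allotted to Solveig's branch passes to Solveig's issue by representation.
Vidar is the sole taker at this level and receives the full 1/4.
Liv is living and takes 1/4.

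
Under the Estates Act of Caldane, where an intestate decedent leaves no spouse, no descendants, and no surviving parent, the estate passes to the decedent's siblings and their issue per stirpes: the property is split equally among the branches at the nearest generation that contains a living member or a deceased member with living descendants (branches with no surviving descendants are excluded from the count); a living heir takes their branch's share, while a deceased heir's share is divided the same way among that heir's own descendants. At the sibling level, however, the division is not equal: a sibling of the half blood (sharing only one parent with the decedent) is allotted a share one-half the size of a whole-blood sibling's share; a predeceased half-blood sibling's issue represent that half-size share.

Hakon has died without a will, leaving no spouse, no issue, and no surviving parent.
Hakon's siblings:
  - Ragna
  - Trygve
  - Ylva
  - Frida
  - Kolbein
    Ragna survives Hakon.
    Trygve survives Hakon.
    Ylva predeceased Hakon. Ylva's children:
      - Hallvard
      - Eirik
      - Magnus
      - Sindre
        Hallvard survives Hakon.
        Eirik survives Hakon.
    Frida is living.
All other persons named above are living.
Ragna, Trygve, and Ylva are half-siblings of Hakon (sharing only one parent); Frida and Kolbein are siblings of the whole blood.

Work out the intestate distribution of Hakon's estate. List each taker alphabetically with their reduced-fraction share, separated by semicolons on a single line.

Eirik 1/28; Frida 2/7; Hallvard 1/28; Kolbein 2/7; Magnus 1/28; Ragna 1/7; Sindre 1/28; Trygve 1/7

No spouse, descendants, or parent survives, so the estate passes to Hakon's siblings per stirpes.
Half-blood siblings count for one-half the weight of whole-blood siblings at the initial division.
Dividing 1 in proportion to weights (total weight 7/2): Ragna (weight 1/2) → 1/7; Trygve (weight 1/2) → 1/7; Ylva (weight 1/2) → 1/7; Frida (weight 1) → 2/7; Kolbein (weight 1) → 2/7.
Ragna is living and takes 1/7.
Trygve is living and takes 1/7.
Ylva predeceased; the 1/7 allotted to Ylva's branch passes to Ylva's issue by representation.
The 1/7 is divided into 4 equal shares of 1/28 among Hallvard, Eirik, Magnus, Sindre.
Hallvard is living and takes 1/28.
Eirik is living and takes 1/28.
Magnus is living and takes 1/28.
Sindre is living and takes 1/28.
Frida is living and takes 2/7.
Kolbein is living and takes 2/7.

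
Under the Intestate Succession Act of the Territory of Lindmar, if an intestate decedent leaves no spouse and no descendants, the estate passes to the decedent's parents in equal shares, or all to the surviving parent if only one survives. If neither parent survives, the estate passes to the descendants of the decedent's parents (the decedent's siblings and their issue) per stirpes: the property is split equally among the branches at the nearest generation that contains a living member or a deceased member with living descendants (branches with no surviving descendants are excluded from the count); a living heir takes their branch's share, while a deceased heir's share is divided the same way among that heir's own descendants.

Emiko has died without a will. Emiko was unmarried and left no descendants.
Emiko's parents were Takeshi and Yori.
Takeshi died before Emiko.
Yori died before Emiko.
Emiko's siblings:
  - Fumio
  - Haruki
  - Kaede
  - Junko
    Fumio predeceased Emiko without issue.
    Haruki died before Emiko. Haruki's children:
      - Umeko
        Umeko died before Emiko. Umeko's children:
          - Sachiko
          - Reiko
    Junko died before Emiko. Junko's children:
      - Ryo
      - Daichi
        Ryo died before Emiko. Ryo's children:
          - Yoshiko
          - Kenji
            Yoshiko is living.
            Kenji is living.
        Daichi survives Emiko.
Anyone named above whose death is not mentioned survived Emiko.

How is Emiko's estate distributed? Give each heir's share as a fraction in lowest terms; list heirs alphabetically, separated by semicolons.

Daichi 1/6; Kaede 1/3; Kenji 1/12; Reiko 1/6; Sachiko 1/6; Yoshiko 1/12

Neither parent survives and there are no descendants, so the estate passes to Emiko's siblings and their issue per stirpes.
Fumio left no surviving issue, so that branch lapses and is disregarded.
The estate is divided into 3 equal shares of 1/3 among Haruki, Kaede, Junko.
Haruki predeceased; the 1/3 allotted to Haruki's branch passes to Haruki's issue by representation.
Umeko's line is the sole branch at this level, so the full 1/3 passes to Umeko's issue by representation.
The 1/3 is divided into 2 equal shares of 1/6 among Sachiko, Reiko.
Sachiko is living and takes 1/6.
Reiko is living and takes 1/6.
Kaede is living and takes 1/3.
Junko predeceased; the 1/3 allotted to Junko's branch passes to Junko's issue by representation.
The 1/3 is divided into 2 equal shares of 1/6 among Ryo, Daichi.
Ryo predeceased; the 1/6 allotted to Ryo's branch passes to Ryo's issue by representation.
The 1/6 is divided into 2 equal shares of 1/12 among Yoshiko, Kenji.
Yoshiko is living and takes 1/12.
Kenji is living and takes 1/12.
Daichi is living and takes 1/6.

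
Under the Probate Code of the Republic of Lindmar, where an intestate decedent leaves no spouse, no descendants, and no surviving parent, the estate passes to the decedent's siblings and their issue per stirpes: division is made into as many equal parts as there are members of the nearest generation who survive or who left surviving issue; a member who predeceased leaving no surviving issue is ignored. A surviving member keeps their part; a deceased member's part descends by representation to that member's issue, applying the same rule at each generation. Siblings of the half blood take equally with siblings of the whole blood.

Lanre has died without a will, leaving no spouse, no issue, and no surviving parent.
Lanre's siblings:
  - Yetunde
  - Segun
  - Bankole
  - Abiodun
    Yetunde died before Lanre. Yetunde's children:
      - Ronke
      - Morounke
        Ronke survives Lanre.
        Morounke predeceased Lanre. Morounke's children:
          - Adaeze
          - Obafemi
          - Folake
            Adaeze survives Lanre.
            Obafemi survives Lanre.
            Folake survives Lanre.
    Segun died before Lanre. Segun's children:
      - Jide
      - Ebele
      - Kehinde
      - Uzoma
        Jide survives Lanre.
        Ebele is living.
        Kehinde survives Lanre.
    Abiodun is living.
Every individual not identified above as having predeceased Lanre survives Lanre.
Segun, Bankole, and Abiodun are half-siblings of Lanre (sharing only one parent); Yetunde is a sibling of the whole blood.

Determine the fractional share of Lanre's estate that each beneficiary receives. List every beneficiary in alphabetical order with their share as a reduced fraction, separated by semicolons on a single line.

Abiodun 1/4; Adaeze 1/24; Bankole 1/4; Ebele 1/16; Folake 1/24; Jide 1/16; Kehinde 1/16; Obafemi 1/24; Ronke 1/8; Uzoma 1/16

No spouse, descendants, or parent survives, so the estate passes to Lanre's siblings per stirpes.
Half-blood and whole-blood siblings take equally under the stated rule.
The estate is divided into 4 equal shares of 1/4 among Yetunde, Segun, Bankole, Abiodun.
Yetunde predeceased; the 1/4 allotted to Yetunde's branch passes to Yetunde's issue by representation.
The 1/4 is divided into 2 equal shares of 1/8 among Ronke, Morounke.
Ronke is living and takes 1/8.
Morounke predeceased; the 1/8 allotted to Morounke's branch passes to Morounke's issue by representation.
The 1/8 is divided into 3 equal shares of 1/24 among Adaeze, Obafemi, Folake.
Adaeze is living and takes 1/24.
Obafemi is living and takes 1/24.
Folake is living and takes 1/24.
Segun predeceased; the 1/4 allotted to Segun's branch passes to Segun's issue by representation.
The 1/4 is divided into 4 equal shares of 1/16 among Jide, Ebele, Kehinde, Uzoma.
Jide is living and takes 1/16.
Ebele is living and takes 1/16.
Kehinde is living and takes 1/16.
Uzoma is living and takes 1/16.
Bankole is living and takes 1/4.
Abiodun is living and takes 1/4.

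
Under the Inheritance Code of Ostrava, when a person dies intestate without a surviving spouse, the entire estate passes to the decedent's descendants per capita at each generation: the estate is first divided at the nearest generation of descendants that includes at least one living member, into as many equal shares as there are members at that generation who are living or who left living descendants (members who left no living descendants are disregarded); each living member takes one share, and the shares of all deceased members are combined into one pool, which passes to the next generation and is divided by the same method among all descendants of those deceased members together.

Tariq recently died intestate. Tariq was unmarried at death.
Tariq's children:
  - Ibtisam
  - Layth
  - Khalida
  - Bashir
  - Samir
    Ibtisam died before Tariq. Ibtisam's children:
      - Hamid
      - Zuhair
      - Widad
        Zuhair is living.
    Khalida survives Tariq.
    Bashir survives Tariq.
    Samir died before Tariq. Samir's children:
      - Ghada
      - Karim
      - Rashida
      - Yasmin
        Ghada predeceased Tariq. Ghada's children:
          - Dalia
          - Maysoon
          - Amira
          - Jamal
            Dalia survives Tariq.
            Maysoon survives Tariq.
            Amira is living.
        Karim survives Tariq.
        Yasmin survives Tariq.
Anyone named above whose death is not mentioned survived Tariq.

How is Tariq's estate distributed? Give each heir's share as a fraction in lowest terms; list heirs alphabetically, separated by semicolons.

Amira 1/70; Bashir 1/5; Dalia 1/70; Hamid 2/35; Jamal 1/70; Karim 2/35; Khalida 1/5; Layth 1/5; Maysoon 1/70; Rashida 2/35; Widad 2/35; Yasmin 2/35; Zuhair 2/35

There is no surviving spouse, so the entire estate passes to Tariq's descendants per capita at each generation.
At generation 1 (Ibtisam, Layth, Khalida, Bashir, Samir) there are 5 shares of (1)/5 = 1/5 each.
Living: Layth, Khalida, and Bashir — each takes 1/5.
Deceased: Ibtisam and Samir. Their combined 2/5 is pooled and carried to generation 2.
At generation 2 (Hamid, Zuhair, Widad, Ghada, Karim, Rashida, Yasmin) there are 7 shares of (2/5)/7 = 2/35 each.
Living: Hamid, Zuhair, Widad, Karim, Rashida, and Yasmin — each takes 2/35.
Deceased: Ghada. That 2/35 share is carried to generation 3.
At generation 3 (Dalia, Maysoon, Amira, Jamal) there are 4 shares of (2/35)/4 = 1/70 each.
Living: Dalia, Maysoon, Amira, and Jamal — each takes 1/70.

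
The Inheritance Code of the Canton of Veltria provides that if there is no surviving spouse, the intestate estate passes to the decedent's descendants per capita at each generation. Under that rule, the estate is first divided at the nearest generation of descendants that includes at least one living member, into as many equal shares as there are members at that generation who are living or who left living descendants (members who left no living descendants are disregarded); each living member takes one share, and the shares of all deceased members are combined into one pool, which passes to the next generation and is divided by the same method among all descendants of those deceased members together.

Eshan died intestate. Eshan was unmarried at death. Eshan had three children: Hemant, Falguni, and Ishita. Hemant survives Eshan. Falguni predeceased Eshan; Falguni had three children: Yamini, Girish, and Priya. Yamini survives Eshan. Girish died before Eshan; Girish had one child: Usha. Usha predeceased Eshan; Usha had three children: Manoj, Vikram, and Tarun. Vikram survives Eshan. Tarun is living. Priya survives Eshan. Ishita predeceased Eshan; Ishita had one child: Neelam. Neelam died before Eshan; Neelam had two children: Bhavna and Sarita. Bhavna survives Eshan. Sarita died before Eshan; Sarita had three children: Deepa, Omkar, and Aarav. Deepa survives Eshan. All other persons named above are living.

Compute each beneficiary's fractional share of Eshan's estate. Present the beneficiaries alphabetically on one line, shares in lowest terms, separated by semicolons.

There is no surviving spouse, so the entire estate passes to Eshan's descendants per capita at each generation.
At generation 1 (Hemant, Falguni, Ishita) there are 3 shares of (1)/3 = 1/3 each.
Living: Hemant — each takes 1/3.
Deceased: Falguni and Ishita. Their combined 2/3 is pooled and carried to generation 2.
At generation 2 (Yamini, Girish, Priya, Neelam) there are 4 shares of (2/3)/4 = 1/6 each.
Living: Yamini and Priya — each takes 1/6.
Deceased: Girish and Neelam. Their combined 1/3 is pooled and carried to generation 3.
At generation 3 (Usha, Bhavna, Sarita) there are 3 shares of (1/3)/3 = 1/9 each.
Living: Bhavna — each takes 1/9.
Deceased: Usha and Sarita. Their combined 2/9 is pooled and carried to generation 4.
At generation 4 (Manoj, Vikram, Tarun, Deepa, Omkar, Aarav) there are 6 shares of (2/9)/6 = 1/27 each.
Living: Manoj, Vikram, Tarun, Deepa, Omkar, and Aarav — each takes 1/27.

Aarav 1/27; Bhavna 1/9; Deepa 1/27; Hemant 1/3; Manoj 1/27; Omkar 1/27; Priya 1/6; Tarun 1/27; Vikram 1/27; Yamini 1/6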